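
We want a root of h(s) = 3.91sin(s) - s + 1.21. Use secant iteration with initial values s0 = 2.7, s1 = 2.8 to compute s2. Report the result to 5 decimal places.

h(2.7) = 0.1810553, h(2.8) = -0.2801963
s2 = 2.8000000 − (-0.2801963)·(2.8000000 − 2.7000000) / (-0.2801963 − 0.1810553) = 2.8000000 − (-0.0280196)/(-0.4612517) = 2.7392530

2.73925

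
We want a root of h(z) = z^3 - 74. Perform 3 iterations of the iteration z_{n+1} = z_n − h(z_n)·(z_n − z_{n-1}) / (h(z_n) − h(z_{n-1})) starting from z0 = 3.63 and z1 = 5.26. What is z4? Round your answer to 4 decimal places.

4.1993

h(3.63) = -26.167853, h(5.26) = 71.531576
z2 = 5.260000 − 71.531576·(5.260000 − 3.630000) / (71.531576 − (-26.167853)) = 5.260000 − (116.596469)/(97.699429) = 4.066580
h(4.066580) = -6.750678
z3 = 4.066580 − (-6.750678)·(4.066580 − 5.260000) / (-6.750678 − 71.531576) = 4.066580 − (8.056396)/(-78.282254) = 4.169495
h(4.169495) = -1.514652
z4 = 4.169495 − (-1.514652)·(4.169495 − 4.066580) / (-1.514652 − (-6.750678)) = 4.169495 − (-0.155880)/(5.236027) = 4.199265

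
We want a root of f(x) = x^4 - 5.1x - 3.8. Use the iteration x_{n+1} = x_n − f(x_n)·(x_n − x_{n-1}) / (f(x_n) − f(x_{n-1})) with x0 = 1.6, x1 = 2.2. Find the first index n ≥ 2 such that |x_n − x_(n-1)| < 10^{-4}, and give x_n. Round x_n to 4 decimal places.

n = 6, x_n = 1.9201

f(1.6) = -5.406400, f(2.2) = 8.405600
x2 = 2.200000 − 8.405600·(0.600000)/(13.812000) = 1.834857;  |Δ| = 0.365143
f(1.834857) = -1.823107
x3 = 1.834857 − (-1.823107)·(-0.365143)/(-10.228707) = 1.899938;  |Δ| = 0.065081
f(1.899938) = -0.459290
x4 = 1.899938 − (-0.459290)·(0.065081)/(1.363817) = 1.921855;  |Δ| = 0.021917
f(1.921855) = 0.040679
x5 = 1.921855 − 0.040679·(0.021917)/(0.499969) = 1.920072;  |Δ| = 0.001783
f(1.920072) = -0.000789
x6 = 1.920072 − (-0.000789)·(-0.001783)/(-0.041468) = 1.920106;  |Δ| = 0.000034
|x6 − x5| = 0.000034 < 10^{-4}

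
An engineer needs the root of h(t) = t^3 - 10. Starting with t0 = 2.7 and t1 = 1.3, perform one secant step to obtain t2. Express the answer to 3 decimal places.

h(2.7) = 9.68300, h(1.3) = -7.80300
t2 = 1.30000 − (-7.80300)·(1.30000 − 2.70000) / (-7.80300 − 9.68300) = 1.30000 − (10.92420)/(-17.48600) = 1.92474

1.925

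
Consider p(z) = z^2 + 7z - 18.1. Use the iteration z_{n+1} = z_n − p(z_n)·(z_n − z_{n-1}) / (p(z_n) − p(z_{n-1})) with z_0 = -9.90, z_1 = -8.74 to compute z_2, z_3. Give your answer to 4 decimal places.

-8.9885, -9.0096

p(-9.90) = 10.610000, p(-8.74) = -2.892400
z_2 = -8.740000 − (-2.892400)·(-8.740000 − (-9.900000)) / (-2.892400 − 10.610000) = -8.740000 − (-3.355184)/(-13.502400) = -8.988488
p(-8.988488) = -0.226500
z_3 = -8.988488 − (-0.226500)·(-8.988488 − (-8.740000)) / (-0.226500 − (-2.892400)) = -8.988488 − (0.056282)/(2.665900) = -9.009600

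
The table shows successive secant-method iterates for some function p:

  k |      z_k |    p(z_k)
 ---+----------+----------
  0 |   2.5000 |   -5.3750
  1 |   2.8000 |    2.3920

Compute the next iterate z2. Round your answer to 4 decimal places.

z2 = 2.8000 − 2.3920·(2.8000 − 2.5000) / (2.3920 − (-5.3750))
   = 2.8000 − (0.717600)/(7.767000) = 2.707609

2.7076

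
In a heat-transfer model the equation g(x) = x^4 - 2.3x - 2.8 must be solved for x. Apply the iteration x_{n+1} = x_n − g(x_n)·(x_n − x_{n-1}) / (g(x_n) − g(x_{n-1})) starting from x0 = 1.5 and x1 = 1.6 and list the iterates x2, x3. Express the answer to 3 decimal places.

1.594, 1.595

g(1.5) = -1.18750, g(1.6) = 0.07360
x2 = 1.60000 − 0.07360·(1.60000 − 1.50000) / (0.07360 − (-1.18750)) = 1.60000 − (0.00736)/(1.26110) = 1.59416
g(1.59416) = -0.00807
x3 = 1.59416 − (-0.00807)·(1.59416 − 1.60000) / (-0.00807 − 0.07360) = 1.59416 − (0.00005)/(-0.08167) = 1.59474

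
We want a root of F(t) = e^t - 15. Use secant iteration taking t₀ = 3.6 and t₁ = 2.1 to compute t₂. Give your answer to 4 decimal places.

2.4605

F(3.6) = 21.598234, F(2.1) = -6.833830
t₂ = 2.100000 − (-6.833830)·(2.100000 − 3.600000) / (-6.833830 − 21.598234) = 2.100000 − (10.250745)/(-28.432065) = 2.460535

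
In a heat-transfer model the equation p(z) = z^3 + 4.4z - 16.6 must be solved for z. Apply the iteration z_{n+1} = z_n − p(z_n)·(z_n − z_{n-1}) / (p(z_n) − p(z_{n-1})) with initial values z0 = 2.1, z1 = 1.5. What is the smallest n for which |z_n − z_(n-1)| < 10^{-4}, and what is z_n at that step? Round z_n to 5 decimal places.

n = 5, z_n = 1.98775

p(2.1) = 1.9010000, p(1.5) = -6.6250000
z2 = 1.5000000 − (-6.6250000)·(-0.6000000)/(-8.5260000) = 1.9662210;  |Δ| = 0.4662210
p(1.9662210) = -0.3471685
z3 = 1.9662210 − (-0.3471685)·(0.4662210)/(6.2778315) = 1.9920033;  |Δ| = 0.0257823
p(1.9920033) = 0.0692376
z4 = 1.9920033 − 0.0692376·(0.0257823)/(0.4164061) = 1.9877164;  |Δ| = 0.0042869
p(1.9877164) = -0.0005479
z5 = 1.9877164 − (-0.0005479)·(-0.0042869)/(-0.0697855) = 1.9877500;  |Δ| = 0.0000337
|z5 − z4| = 0.0000337 < 10^{-4}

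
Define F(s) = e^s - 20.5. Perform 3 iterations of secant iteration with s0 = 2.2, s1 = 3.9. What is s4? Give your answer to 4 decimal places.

3.0445

F(2.2) = -11.474987, F(3.9) = 28.902449
s2 = 3.900000 − 28.902449·(3.900000 − 2.200000) / (28.902449 − (-11.474987)) = 3.900000 − (49.134163)/(40.377436) = 2.683128
F(2.683128) = -5.869210
s3 = 2.683128 − (-5.869210)·(2.683128 − 3.900000) / (-5.869210 − 28.902449) = 2.683128 − (7.142077)/(-34.771660) = 2.888528
F(2.888528) = -2.533165
s4 = 2.888528 − (-2.533165)·(2.888528 − 2.683128) / (-2.533165 − (-5.869210)) = 2.888528 − (-0.520311)/(3.336045) = 3.044494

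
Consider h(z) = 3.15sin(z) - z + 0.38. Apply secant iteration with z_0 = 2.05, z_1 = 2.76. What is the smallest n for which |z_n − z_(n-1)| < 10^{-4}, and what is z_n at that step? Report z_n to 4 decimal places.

h(2.05) = 1.125191, h(2.76) = -1.206943
z_2 = 2.760000 − (-1.206943)·(0.710000)/(-2.332134) = 2.392556;  |Δ| = 0.367444
h(2.392556) = 0.132386
z_3 = 2.392556 − 0.132386·(-0.367444)/(1.339329) = 2.428876;  |Δ| = 0.036320
h(2.428876) = 0.010884
z_4 = 2.428876 − 0.010884·(0.036320)/(-0.121502) = 2.432129;  |Δ| = 0.003253
h(2.432129) = -0.000134
z_5 = 2.432129 − (-0.000134)·(0.003253)/(-0.011018) = 2.432089;  |Δ| = 0.000040
|z_5 − z_4| = 0.000040 < 10^{-4}

n = 5, z_n = 2.4321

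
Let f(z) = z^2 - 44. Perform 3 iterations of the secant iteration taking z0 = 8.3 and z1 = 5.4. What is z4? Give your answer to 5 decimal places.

6.63307

f(8.3) = 24.8900000, f(5.4) = -14.8400000
z2 = 5.4000000 − (-14.8400000)·(5.4000000 − 8.3000000) / (-14.8400000 − 24.8900000) = 5.4000000 − (43.0360000)/(-39.7300000) = 6.4832117
f(6.4832117) = -1.9679663
z3 = 6.4832117 − (-1.9679663)·(6.4832117 − 5.4000000) / (-1.9679663 − (-14.8400000)) = 6.4832117 − (-2.1317241)/(12.8720337) = 6.6488206
f(6.6488206) = 0.2068159
z4 = 6.6488206 − 0.2068159·(6.6488206 − 6.4832117) / (0.2068159 − (-1.9679663)) = 6.6488206 − (0.0342506)/(2.1747822) = 6.6330717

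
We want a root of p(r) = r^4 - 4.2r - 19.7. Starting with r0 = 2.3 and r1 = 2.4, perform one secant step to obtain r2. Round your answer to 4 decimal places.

p(2.3) = -1.375900, p(2.4) = 3.397600
r2 = 2.400000 − 3.397600·(2.400000 − 2.300000) / (3.397600 − (-1.375900)) = 2.400000 − (0.339760)/(4.773500) = 2.328824

2.3288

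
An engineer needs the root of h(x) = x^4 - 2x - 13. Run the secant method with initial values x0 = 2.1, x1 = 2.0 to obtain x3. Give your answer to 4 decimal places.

h(2.1) = 2.248100, h(2.0) = -1.000000
x2 = 2.000000 − (-1.000000)·(2.000000 − 2.100000) / (-1.000000 − 2.248100) = 2.000000 − (0.100000)/(-3.248100) = 2.030787
h(2.030787) = -0.053400
x3 = 2.030787 − (-0.053400)·(2.030787 − 2.000000) / (-0.053400 − (-1.000000)) = 2.030787 − (-0.001644)/(0.946600) = 2.032524

2.0325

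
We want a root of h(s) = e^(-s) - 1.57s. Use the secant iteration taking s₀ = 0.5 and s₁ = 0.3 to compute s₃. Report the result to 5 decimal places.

0.41897

h(0.5) = -0.1784693, h(0.3) = 0.2698182
s₂ = 0.3000000 − 0.2698182·(0.3000000 − 0.5000000) / (0.2698182 − (-0.1784693)) = 0.3000000 − (-0.0539636)/(0.4482876) = 0.4203773
h(0.4203773) = -0.0031934
s₃ = 0.4203773 − (-0.0031934)·(0.4203773 − 0.3000000) / (-0.0031934 − 0.2698182) = 0.4203773 − (-0.0003844)/(-0.2730116) = 0.4189693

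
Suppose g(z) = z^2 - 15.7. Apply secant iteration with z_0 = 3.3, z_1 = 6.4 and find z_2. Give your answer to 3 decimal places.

3.796

g(3.3) = -4.81000, g(6.4) = 25.26000
z_2 = 6.40000 − 25.26000·(6.40000 − 3.30000) / (25.26000 − (-4.81000)) = 6.40000 − (78.30600)/(30.07000) = 3.79588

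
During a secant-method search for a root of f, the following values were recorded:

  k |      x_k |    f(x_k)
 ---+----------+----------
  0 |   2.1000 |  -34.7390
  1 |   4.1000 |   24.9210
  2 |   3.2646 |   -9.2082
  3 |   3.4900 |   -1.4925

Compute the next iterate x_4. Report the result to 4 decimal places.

3.5336

x_4 = 3.4900 − (-1.4925)·(3.4900 − 3.2646) / (-1.4925 − (-9.2082))
   = 3.4900 − (-0.336410)/(7.715700) = 3.533601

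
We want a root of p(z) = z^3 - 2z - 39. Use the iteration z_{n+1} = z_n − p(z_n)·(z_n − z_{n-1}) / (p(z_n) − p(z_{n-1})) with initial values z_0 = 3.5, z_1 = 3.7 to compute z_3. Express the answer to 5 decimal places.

p(3.5) = -3.1250000, p(3.7) = 4.2530000
z_2 = 3.7000000 − 4.2530000·(3.7000000 − 3.5000000) / (4.2530000 − (-3.1250000)) = 3.7000000 − (0.8506000)/(7.3780000) = 3.5847113
p(3.5847113) = -0.1053262
z_3 = 3.5847113 − (-0.1053262)·(3.5847113 − 3.7000000) / (-0.1053262 − 4.2530000) = 3.5847113 − (0.0121429)/(-4.3583262) = 3.5874974

3.58750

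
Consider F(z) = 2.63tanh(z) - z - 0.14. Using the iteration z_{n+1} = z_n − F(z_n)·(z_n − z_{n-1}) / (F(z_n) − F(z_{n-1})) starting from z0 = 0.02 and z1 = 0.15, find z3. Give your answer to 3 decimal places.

F(0.02) = -0.10741, F(0.15) = 0.10157
z2 = 0.15000 − 0.10157·(0.15000 − 0.02000) / (0.10157 − (-0.10741)) = 0.15000 − (0.01320)/(0.20897) = 0.08682
F(0.08682) = 0.00094
z3 = 0.08682 − 0.00094·(0.08682 − 0.15000) / (0.00094 − 0.10157) = 0.08682 − (-0.00006)/(-0.10063) = 0.08623

0.086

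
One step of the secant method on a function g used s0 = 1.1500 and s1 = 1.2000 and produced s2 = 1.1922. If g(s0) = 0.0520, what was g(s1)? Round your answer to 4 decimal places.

-0.0096

The secant line through (1.1500, 0.0520) and (1.2000, g(s1)) crosses zero at s2 = 1.1922.
So (1.1500, 0.0520), (1.2000, g(s1)), (1.1922, 0) are collinear:
g(s1) = 0.0520 · (1.2000 − 1.1922) / (1.1500 − 1.1922) = 0.0520 · (0.007800)/(-0.042200) = -0.009611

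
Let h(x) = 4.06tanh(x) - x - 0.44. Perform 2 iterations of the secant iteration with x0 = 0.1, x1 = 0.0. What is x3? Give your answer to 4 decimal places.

0.1451

h(0.1) = -0.135348, h(0.0) = -0.440000
x2 = 0.000000 − (-0.440000)·(0.000000 − 0.100000) / (-0.440000 − (-0.135348)) = 0.000000 − (0.044000)/(-0.304652) = 0.144427
h(0.144427) = -0.002097
x3 = 0.144427 − (-0.002097)·(0.144427 − 0.000000) / (-0.002097 − (-0.440000)) = 0.144427 − (-0.000303)/(0.437903) = 0.145119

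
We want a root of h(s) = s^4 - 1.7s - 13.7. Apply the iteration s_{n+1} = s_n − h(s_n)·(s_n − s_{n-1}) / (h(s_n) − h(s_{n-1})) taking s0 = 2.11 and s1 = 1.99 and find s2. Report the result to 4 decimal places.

2.0327

h(2.11) = 2.534194, h(1.99) = -1.400608
s2 = 1.990000 − (-1.400608)·(1.990000 − 2.110000) / (-1.400608 − 2.534194) = 1.990000 − (0.168073)/(-3.934802) = 2.032714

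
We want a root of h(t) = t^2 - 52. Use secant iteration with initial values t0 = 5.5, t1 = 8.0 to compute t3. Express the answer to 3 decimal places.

7.206

h(5.5) = -21.75000, h(8.0) = 12.00000
t2 = 8.00000 − 12.00000·(8.00000 − 5.50000) / (12.00000 − (-21.75000)) = 8.00000 − (30.00000)/(33.75000) = 7.11111
h(7.11111) = -1.43210
t3 = 7.11111 − (-1.43210)·(7.11111 − 8.00000) / (-1.43210 − 12.00000) = 7.11111 − (1.27298)/(-13.43210) = 7.20588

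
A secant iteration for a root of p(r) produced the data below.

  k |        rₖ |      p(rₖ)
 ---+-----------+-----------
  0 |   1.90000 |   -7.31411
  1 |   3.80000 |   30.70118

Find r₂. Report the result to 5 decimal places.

r₂ = 3.80000 − 30.70118·(3.80000 − 1.90000) / (30.70118 − (-7.31411))
   = 3.80000 − (58.3322420)/(38.0152900) = 2.2655584

2.26556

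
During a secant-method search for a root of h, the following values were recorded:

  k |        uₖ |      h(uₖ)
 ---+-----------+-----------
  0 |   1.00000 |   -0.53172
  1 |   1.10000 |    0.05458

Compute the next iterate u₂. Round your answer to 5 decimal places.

u₂ = 1.10000 − 0.05458·(1.10000 − 1.00000) / (0.05458 − (-0.53172))
   = 1.10000 − (0.0054580)/(0.5863000) = 1.0906908

1.09069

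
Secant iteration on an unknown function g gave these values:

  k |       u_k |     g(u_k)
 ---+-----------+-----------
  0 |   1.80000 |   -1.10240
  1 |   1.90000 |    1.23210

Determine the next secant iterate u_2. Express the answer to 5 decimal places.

u_2 = 1.90000 − 1.23210·(1.90000 − 1.80000) / (1.23210 − (-1.10240))
   = 1.90000 − (0.1232100)/(2.3345000) = 1.8472221

1.84722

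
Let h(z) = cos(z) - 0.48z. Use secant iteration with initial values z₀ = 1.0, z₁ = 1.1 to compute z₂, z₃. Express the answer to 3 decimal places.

1.045, 1.045

h(1.0) = 0.06030, h(1.1) = -0.07440
z₂ = 1.10000 − (-0.07440)·(1.10000 − 1.00000) / (-0.07440 − 0.06030) = 1.10000 − (-0.00744)/(-0.13471) = 1.04477
h(1.04477) = 0.00062
z₃ = 1.04477 − 0.00062·(1.04477 − 1.10000) / (0.00062 − (-0.07440)) = 1.04477 − (-0.00003)/(0.07502) = 1.04522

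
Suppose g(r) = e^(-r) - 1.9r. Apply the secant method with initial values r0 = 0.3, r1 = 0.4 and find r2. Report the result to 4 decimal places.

g(0.3) = 0.170818, g(0.4) = -0.089680
r2 = 0.400000 − (-0.089680)·(0.400000 − 0.300000) / (-0.089680 − 0.170818) = 0.400000 − (-0.008968)/(-0.260498) = 0.365574

0.3656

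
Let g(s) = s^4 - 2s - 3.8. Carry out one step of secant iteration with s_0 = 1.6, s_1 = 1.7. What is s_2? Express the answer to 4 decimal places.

g(1.6) = -0.446400, g(1.7) = 1.152100
s_2 = 1.700000 − 1.152100·(1.700000 − 1.600000) / (1.152100 − (-0.446400)) = 1.700000 − (0.115210)/(1.598500) = 1.627926

1.6279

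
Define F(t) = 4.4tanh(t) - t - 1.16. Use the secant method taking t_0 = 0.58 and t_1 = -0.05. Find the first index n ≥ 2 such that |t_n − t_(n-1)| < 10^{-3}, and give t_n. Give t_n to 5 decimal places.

F(0.58) = 0.5597279, F(-0.05) = -1.3298168
t_2 = -0.0500000 − (-1.3298168)·(-0.6300000)/(-1.8895447) = 0.3933791;  |Δ| = 0.4433791
F(0.3933791) = 0.0934074
t_3 = 0.3933791 − 0.0934074·(0.4433791)/(1.4232242) = 0.3642798;  |Δ| = 0.0290993
F(0.3642798) = 0.0112242
t_4 = 0.3642798 − 0.0112242·(-0.0290993)/(-0.0821831) = 0.3603055;  |Δ| = 0.0039743
F(0.3603055) = -0.0001799
t_5 = 0.3603055 − (-0.0001799)·(-0.0039743)/(-0.0114041) = 0.3603682;  |Δ| = 0.0000627
|t_5 − t_4| = 0.0000627 < 10^{-3}

n = 5, t_n = 0.36037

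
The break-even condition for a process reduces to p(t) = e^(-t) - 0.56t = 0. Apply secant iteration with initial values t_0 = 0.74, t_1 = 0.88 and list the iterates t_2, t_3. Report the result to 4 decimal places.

0.8024, 0.8013

p(0.74) = 0.062714, p(0.88) = -0.078017
t_2 = 0.880000 − (-0.078017)·(0.880000 − 0.740000) / (-0.078017 − 0.062714) = 0.880000 − (-0.010922)/(-0.140731) = 0.802388
p(0.802388) = -0.001080
t_3 = 0.802388 − (-0.001080)·(0.802388 − 0.880000) / (-0.001080 − (-0.078017)) = 0.802388 − (0.000084)/(0.076937) = 0.801298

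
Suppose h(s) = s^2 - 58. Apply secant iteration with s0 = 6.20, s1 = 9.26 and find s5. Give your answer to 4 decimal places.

7.6158

h(6.20) = -19.560000, h(9.26) = 27.747600
s2 = 9.260000 − 27.747600·(9.260000 − 6.200000) / (27.747600 − (-19.560000)) = 9.260000 − (84.907656)/(47.307600) = 7.465201
h(7.465201) = -2.270781
s3 = 7.465201 − (-2.270781)·(7.465201 − 9.260000) / (-2.270781 − 27.747600) = 7.465201 − (4.075597)/(-30.018381) = 7.600971
h(7.600971) = -0.225247
s4 = 7.600971 − (-0.225247)·(7.600971 − 7.465201) / (-0.225247 − (-2.270781)) = 7.600971 − (-0.030582)/(2.045535) = 7.615921
h(7.615921) = 0.002253
s5 = 7.615921 − 0.002253·(7.615921 − 7.600971) / (0.002253 − (-0.225247)) = 7.615921 − (0.000034)/(0.227500) = 7.615773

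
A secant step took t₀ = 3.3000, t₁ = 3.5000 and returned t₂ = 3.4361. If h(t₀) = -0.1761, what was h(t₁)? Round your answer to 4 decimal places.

The secant line through (3.3000, -0.1761) and (3.5000, h(t₁)) crosses zero at t₂ = 3.4361.
So (3.3000, -0.1761), (3.5000, h(t₁)), (3.4361, 0) are collinear:
h(t₁) = -0.1761 · (3.5000 − 3.4361) / (3.3000 − 3.4361) = -0.1761 · (0.063900)/(-0.136100) = 0.082680

0.0827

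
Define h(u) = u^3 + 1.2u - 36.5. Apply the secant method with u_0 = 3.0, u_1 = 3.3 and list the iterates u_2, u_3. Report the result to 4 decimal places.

3.1904, 3.1964

h(3.0) = -5.900000, h(3.3) = 3.397000
u_2 = 3.300000 − 3.397000·(3.300000 − 3.000000) / (3.397000 − (-5.900000)) = 3.300000 − (1.019100)/(9.297000) = 3.190384
h(3.190384) = -0.198056
u_3 = 3.190384 − (-0.198056)·(3.190384 − 3.300000) / (-0.198056 − 3.397000) = 3.190384 − (0.021710)/(-3.595056) = 3.196423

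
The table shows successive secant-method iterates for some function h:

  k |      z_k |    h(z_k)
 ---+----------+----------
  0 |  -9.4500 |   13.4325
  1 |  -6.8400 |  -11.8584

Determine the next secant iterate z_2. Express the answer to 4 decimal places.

z_2 = -6.8400 − (-11.8584)·(-6.8400 − (-9.4500)) / (-11.8584 − 13.4325)
   = -6.8400 − (-30.950424)/(-25.290900) = -8.063777

-8.0638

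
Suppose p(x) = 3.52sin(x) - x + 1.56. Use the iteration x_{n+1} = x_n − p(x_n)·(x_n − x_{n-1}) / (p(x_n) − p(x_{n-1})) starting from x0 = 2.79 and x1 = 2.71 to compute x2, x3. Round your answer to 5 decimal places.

p(2.79) = -0.0177350, p(2.71) = 0.3224792
x2 = 2.7100000 − 0.3224792·(2.7100000 − 2.7900000) / (0.3224792 − (-0.0177350)) = 2.7100000 − (-0.0257983)/(0.3402141) = 2.7858297
p(2.7858297) = 0.0002062
x3 = 2.7858297 − 0.0002062·(2.7858297 − 2.7100000) / (0.0002062 − 0.3224792) = 2.7858297 − (0.0000156)/(-0.3222729) = 2.7858782

2.78583, 2.78588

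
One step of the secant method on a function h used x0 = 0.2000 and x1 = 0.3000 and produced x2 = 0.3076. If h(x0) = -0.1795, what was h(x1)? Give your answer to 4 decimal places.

The secant line through (0.2000, -0.1795) and (0.3000, h(x1)) crosses zero at x2 = 0.3076.
So (0.2000, -0.1795), (0.3000, h(x1)), (0.3076, 0) are collinear:
h(x1) = -0.1795 · (0.3000 − 0.3076) / (0.2000 − 0.3076) = -0.1795 · (-0.007600)/(-0.107600) = -0.012678

-0.0127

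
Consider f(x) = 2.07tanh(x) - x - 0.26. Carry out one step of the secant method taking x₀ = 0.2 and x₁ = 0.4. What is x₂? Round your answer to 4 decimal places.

0.2578

f(0.2) = -0.051433, f(0.4) = 0.126494
x₂ = 0.400000 − 0.126494·(0.400000 − 0.200000) / (0.126494 − (-0.051433)) = 0.400000 − (0.025299)/(0.177927) = 0.257814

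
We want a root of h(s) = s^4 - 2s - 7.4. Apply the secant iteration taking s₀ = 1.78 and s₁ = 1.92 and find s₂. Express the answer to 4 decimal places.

h(1.78) = -0.921241, h(1.92) = 2.349545
s₂ = 1.920000 − 2.349545·(1.920000 − 1.780000) / (2.349545 − (-0.921241)) = 1.920000 − (0.328936)/(3.270786) = 1.819432

1.8194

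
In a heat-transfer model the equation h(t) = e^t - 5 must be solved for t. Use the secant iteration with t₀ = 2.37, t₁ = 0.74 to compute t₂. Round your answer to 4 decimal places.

1.2903

h(2.37) = 5.697392, h(0.74) = -2.904064
t₂ = 0.740000 − (-2.904064)·(0.740000 − 2.370000) / (-2.904064 − 5.697392) = 0.740000 − (4.733625)/(-8.601457) = 1.290328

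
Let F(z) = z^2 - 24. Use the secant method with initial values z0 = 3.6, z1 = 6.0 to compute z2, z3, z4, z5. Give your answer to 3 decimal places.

F(3.6) = -11.04000, F(6.0) = 12.00000
z2 = 6.00000 − 12.00000·(6.00000 − 3.60000) / (12.00000 − (-11.04000)) = 6.00000 − (28.80000)/(23.04000) = 4.75000
F(4.75000) = -1.43750
z3 = 4.75000 − (-1.43750)·(4.75000 − 6.00000) / (-1.43750 − 12.00000) = 4.75000 − (1.79688)/(-13.43750) = 4.88372
F(4.88372) = -0.14927
z4 = 4.88372 − (-0.14927)·(4.88372 − 4.75000) / (-0.14927 − (-1.43750)) = 4.88372 − (-0.01996)/(1.28823) = 4.89922
F(4.89922) = 0.00231
z5 = 4.89922 − 0.00231·(4.89922 − 4.88372) / (0.00231 − (-0.14927)) = 4.89922 − (0.00004)/(0.15158) = 4.89898

4.750, 4.884, 4.899, 4.899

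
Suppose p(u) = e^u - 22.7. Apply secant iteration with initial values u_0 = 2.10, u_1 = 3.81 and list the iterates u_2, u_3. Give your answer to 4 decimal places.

p(2.10) = -14.533830, p(3.81) = 22.450439
u_2 = 3.810000 − 22.450439·(3.810000 − 2.100000) / (22.450439 − (-14.533830)) = 3.810000 − (38.390250)/(36.984269) = 2.771984
p(2.771984) = -6.709667
u_3 = 2.771984 − (-6.709667)·(2.771984 − 3.810000) / (-6.709667 − 22.450439) = 2.771984 − (6.964740)/(-29.160106) = 3.010829

2.7720, 3.0108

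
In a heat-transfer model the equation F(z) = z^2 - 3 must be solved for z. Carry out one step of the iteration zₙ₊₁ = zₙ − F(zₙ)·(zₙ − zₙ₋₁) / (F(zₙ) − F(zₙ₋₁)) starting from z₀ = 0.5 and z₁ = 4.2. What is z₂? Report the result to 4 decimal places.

1.0851

F(0.5) = -2.750000, F(4.2) = 14.640000
z₂ = 4.200000 − 14.640000·(4.200000 − 0.500000) / (14.640000 − (-2.750000)) = 4.200000 − (54.168000)/(17.390000) = 1.085106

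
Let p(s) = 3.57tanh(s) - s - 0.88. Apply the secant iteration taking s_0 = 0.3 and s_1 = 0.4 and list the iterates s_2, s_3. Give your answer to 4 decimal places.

p(0.3) = -0.140014, p(0.4) = 0.076418
s_2 = 0.400000 − 0.076418·(0.400000 − 0.300000) / (0.076418 − (-0.140014)) = 0.400000 − (0.007642)/(0.216432) = 0.364692
p(0.364692) = 0.002452
s_3 = 0.364692 − 0.002452·(0.364692 − 0.400000) / (0.002452 − 0.076418) = 0.364692 − (-0.000087)/(-0.073965) = 0.363521

0.3647, 0.3635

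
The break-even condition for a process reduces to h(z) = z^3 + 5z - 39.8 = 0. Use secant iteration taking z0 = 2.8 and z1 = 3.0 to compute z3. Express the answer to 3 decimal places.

h(2.8) = -3.84800, h(3.0) = 2.20000
z2 = 3.00000 − 2.20000·(3.00000 − 2.80000) / (2.20000 − (-3.84800)) = 3.00000 − (0.44000)/(6.04800) = 2.92725
h(2.92725) = -0.08079
z3 = 2.92725 − (-0.08079)·(2.92725 − 3.00000) / (-0.08079 − 2.20000) = 2.92725 − (0.00588)/(-2.28079) = 2.92983

2.930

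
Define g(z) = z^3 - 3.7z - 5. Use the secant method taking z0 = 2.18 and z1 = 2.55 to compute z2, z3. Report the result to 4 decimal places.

g(2.18) = -2.705768, g(2.55) = 2.146375
z2 = 2.550000 − 2.146375·(2.550000 − 2.180000) / (2.146375 − (-2.705768)) = 2.550000 − (0.794159)/(4.852143) = 2.386328
g(2.386328) = -0.240319
z3 = 2.386328 − (-0.240319)·(2.386328 − 2.550000) / (-0.240319 − 2.146375) = 2.386328 − (0.039333)/(-2.386694) = 2.402809

2.3863, 2.4028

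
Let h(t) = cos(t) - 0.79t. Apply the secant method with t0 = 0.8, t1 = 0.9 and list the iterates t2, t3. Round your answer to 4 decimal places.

h(0.8) = 0.064707, h(0.9) = -0.089390
t2 = 0.900000 − (-0.089390)·(0.900000 − 0.800000) / (-0.089390 − 0.064707) = 0.900000 − (-0.008939)/(-0.154097) = 0.841991
h(0.841991) = 0.000806
t3 = 0.841991 − 0.000806·(0.841991 − 0.900000) / (0.000806 − (-0.089390)) = 0.841991 − (-0.000047)/(0.090196) = 0.842509

0.8420, 0.8425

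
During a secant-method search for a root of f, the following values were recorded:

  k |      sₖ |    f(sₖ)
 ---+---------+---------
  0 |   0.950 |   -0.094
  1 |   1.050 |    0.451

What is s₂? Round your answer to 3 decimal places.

0.967

s₂ = 1.050 − 0.451·(1.050 − 0.950) / (0.451 − (-0.094))
   = 1.050 − (0.04510)/(0.54500) = 0.96725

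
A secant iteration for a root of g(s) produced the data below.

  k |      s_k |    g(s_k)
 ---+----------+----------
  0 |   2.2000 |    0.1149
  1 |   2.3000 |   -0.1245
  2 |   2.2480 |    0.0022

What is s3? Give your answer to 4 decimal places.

2.2489

s3 = 2.2480 − 0.0022·(2.2480 − 2.3000) / (0.0022 − (-0.1245))
   = 2.2480 − (-0.000114)/(0.126700) = 2.248903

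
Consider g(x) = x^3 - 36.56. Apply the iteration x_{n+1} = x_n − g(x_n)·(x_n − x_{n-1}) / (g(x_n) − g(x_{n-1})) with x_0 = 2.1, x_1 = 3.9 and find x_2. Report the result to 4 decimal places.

3.0816

g(2.1) = -27.299000, g(3.9) = 22.759000
x_2 = 3.900000 − 22.759000·(3.900000 − 2.100000) / (22.759000 − (-27.299000)) = 3.900000 − (40.966200)/(50.058000) = 3.081625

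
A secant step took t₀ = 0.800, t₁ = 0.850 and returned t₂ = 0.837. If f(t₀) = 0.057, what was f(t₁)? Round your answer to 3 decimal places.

The secant line through (0.800, 0.057) and (0.850, f(t₁)) crosses zero at t₂ = 0.837.
So (0.800, 0.057), (0.850, f(t₁)), (0.837, 0) are collinear:
f(t₁) = 0.057 · (0.850 − 0.837) / (0.800 − 0.837) = 0.057 · (0.01300)/(-0.03700) = -0.02003

-0.020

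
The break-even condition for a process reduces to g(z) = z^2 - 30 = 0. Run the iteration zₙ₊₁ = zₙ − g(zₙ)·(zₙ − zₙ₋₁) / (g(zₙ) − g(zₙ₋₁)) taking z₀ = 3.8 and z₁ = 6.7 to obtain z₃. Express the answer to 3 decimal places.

5.457

g(3.8) = -15.56000, g(6.7) = 14.89000
z₂ = 6.70000 − 14.89000·(6.70000 − 3.80000) / (14.89000 − (-15.56000)) = 6.70000 − (43.18100)/(30.45000) = 5.28190
g(5.28190) = -2.10148
z₃ = 5.28190 − (-2.10148)·(5.28190 − 6.70000) / (-2.10148 − 14.89000) = 5.28190 − (2.98010)/(-16.99148) = 5.45729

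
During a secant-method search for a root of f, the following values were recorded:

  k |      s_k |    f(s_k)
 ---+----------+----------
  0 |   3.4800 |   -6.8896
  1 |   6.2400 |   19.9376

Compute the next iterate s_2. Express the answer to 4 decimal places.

s_2 = 6.2400 − 19.9376·(6.2400 − 3.4800) / (19.9376 − (-6.8896))
   = 6.2400 − (55.027776)/(26.827200) = 4.188807

4.1888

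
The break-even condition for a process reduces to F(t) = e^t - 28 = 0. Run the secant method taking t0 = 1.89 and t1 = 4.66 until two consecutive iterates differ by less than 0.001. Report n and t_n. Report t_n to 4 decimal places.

F(1.89) = -21.380631, F(4.66) = 77.636082
t2 = 4.660000 − 77.636082·(2.770000)/(99.016713) = 2.488125;  |Δ| = 2.171875
F(2.488125) = -15.961320
t3 = 2.488125 − (-15.961320)·(-2.171875)/(-93.597403) = 2.858498;  |Δ| = 0.370373
F(2.858498) = -10.564676
t4 = 2.858498 − (-10.564676)·(0.370373)/(5.396644) = 3.583555;  |Δ| = 0.725057
F(3.583555) = 8.001316
t5 = 3.583555 − 8.001316·(0.725057)/(18.565992) = 3.271080;  |Δ| = 0.312475
F(3.271080) = -1.660221
t6 = 3.271080 − (-1.660221)·(-0.312475)/(-9.661537) = 3.324775;  |Δ| = 0.053695
F(3.324775) = -0.207242
t7 = 3.324775 − (-0.207242)·(0.053695)/(1.452979) = 3.332434;  |Δ| = 0.007659
F(3.332434) = 0.006431
t8 = 3.332434 − 0.006431·(0.007659)/(0.213673) = 3.332204;  |Δ| = 0.000231
|t8 − t7| = 0.000231 < 0.001

n = 8, t_n = 3.3322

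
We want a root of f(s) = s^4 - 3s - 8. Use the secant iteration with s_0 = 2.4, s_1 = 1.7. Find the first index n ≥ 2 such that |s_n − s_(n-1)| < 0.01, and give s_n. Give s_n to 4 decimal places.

f(2.4) = 17.977600, f(1.7) = -4.747900
s_2 = 1.700000 − (-4.747900)·(-0.700000)/(-22.725500) = 1.846247;  |Δ| = 0.146247
f(1.846247) = -1.920002
s_3 = 1.846247 − (-1.920002)·(0.146247)/(2.827898) = 1.945541;  |Δ| = 0.099294
f(1.945541) = 0.490585
s_4 = 1.945541 − 0.490585·(0.099294)/(2.410587) = 1.925333;  |Δ| = 0.020208
f(1.925333) = -0.034829
s_5 = 1.925333 − (-0.034829)·(-0.020208)/(-0.525413) = 1.926673;  |Δ| = 0.001340
|s_5 − s_4| = 0.001340 < 0.01

n = 5, s_n = 1.9267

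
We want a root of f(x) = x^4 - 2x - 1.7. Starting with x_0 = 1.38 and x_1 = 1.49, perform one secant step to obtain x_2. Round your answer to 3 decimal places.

1.465

f(1.38) = -0.83326, f(1.49) = 0.24884
x_2 = 1.49000 − 0.24884·(1.49000 − 1.38000) / (0.24884 − (-0.83326)) = 1.49000 − (0.02737)/(1.08210) = 1.46470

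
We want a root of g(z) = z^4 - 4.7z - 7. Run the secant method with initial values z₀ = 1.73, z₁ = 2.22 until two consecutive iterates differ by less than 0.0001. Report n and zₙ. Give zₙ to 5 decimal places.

g(1.73) = -6.1735496, g(2.22) = 6.8551266
z₂ = 2.2200000 − 6.8551266·(0.4900000)/(13.0286762) = 1.9621832;  |Δ| = 0.2578168
g(1.9621832) = -1.3985074
z₃ = 1.9621832 − (-1.3985074)·(-0.2578168)/(-8.2536340) = 2.0058680;  |Δ| = 0.0436848
g(2.0058680) = -0.2389751
z₄ = 2.0058680 − (-0.2389751)·(0.0436848)/(1.1595323) = 2.0148713;  |Δ| = 0.0090033
g(2.0148713) = 0.0113204
z₅ = 2.0148713 − 0.0113204·(0.0090033)/(0.2502956) = 2.0144641;  |Δ| = 0.0004072
g(2.0144641) = -0.0000850
z₆ = 2.0144641 − (-0.0000850)·(-0.0004072)/(-0.0114054) = 2.0144671;  |Δ| = 0.0000030
|z₆ − z₅| = 0.0000030 < 0.0001

n = 6, zₙ = 2.01447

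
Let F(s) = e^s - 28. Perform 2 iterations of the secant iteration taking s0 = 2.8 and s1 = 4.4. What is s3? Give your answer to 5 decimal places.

3.22007

F(2.8) = -11.5553532, F(4.4) = 53.4508687
s2 = 4.4000000 − 53.4508687·(4.4000000 − 2.8000000) / (53.4508687 − (-11.5553532)) = 4.4000000 − (85.5213899)/(65.0062219) = 3.0844122
F(3.0844122) = -6.1453822
s3 = 3.0844122 − (-6.1453822)·(3.0844122 − 4.4000000) / (-6.1453822 − 53.4508687) = 3.0844122 − (8.0847896)/(-59.5962509) = 3.2200716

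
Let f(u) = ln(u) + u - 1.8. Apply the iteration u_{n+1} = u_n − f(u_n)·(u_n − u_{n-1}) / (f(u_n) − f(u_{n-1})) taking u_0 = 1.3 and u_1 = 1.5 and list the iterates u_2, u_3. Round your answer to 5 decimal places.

1.43852, 1.43725

f(1.3) = -0.2376357, f(1.5) = 0.1054651
u_2 = 1.5000000 − 0.1054651·(1.5000000 − 1.3000000) / (0.1054651 − (-0.2376357)) = 1.5000000 − (0.0210930)/(0.3431008) = 1.4385224
f(1.4385224) = 0.0021388
u_3 = 1.4385224 − 0.0021388·(1.4385224 − 1.5000000) / (0.0021388 − 0.1054651) = 1.4385224 − (-0.0001315)/(-0.1033263) = 1.4372498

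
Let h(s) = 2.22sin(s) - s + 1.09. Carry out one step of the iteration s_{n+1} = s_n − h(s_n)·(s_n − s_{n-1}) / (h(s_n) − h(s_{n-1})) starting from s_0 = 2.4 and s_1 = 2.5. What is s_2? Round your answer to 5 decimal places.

h(2.4) = 0.1895283, h(2.5) = -0.0813918
s_2 = 2.5000000 − (-0.0813918)·(2.5000000 − 2.4000000) / (-0.0813918 − 0.1895283) = 2.5000000 − (-0.0081392)/(-0.2709201) = 2.4699573

2.46996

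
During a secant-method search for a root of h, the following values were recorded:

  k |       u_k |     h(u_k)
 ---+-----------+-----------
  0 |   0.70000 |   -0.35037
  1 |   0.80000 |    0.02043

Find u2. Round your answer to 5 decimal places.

u2 = 0.80000 − 0.02043·(0.80000 − 0.70000) / (0.02043 − (-0.35037))
   = 0.80000 − (0.0020430)/(0.3708000) = 0.7944903

0.79449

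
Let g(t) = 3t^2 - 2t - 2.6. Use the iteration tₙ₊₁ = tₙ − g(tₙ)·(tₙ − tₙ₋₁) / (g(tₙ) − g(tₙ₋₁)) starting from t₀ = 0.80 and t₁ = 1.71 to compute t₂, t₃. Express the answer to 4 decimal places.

g(0.80) = -2.280000, g(1.71) = 2.752300
t₂ = 1.710000 − 2.752300·(1.710000 − 0.800000) / (2.752300 − (-2.280000)) = 1.710000 − (2.504593)/(5.032300) = 1.212297
g(1.212297) = -0.615604
t₃ = 1.212297 − (-0.615604)·(1.212297 − 1.710000) / (-0.615604 − 2.752300) = 1.212297 − (0.306388)/(-3.367904) = 1.303270

1.2123, 1.3033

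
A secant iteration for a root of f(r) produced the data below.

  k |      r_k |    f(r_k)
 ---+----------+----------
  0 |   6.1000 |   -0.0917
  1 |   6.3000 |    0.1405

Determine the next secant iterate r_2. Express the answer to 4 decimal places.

6.1790

r_2 = 6.3000 − 0.1405·(6.3000 − 6.1000) / (0.1405 − (-0.0917))
   = 6.3000 − (0.028100)/(0.232200) = 6.178984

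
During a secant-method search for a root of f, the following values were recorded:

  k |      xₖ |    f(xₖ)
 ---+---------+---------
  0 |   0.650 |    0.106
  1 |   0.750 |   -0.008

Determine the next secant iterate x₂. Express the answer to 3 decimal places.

x₂ = 0.750 − (-0.008)·(0.750 − 0.650) / (-0.008 − 0.106)
   = 0.750 − (-0.00080)/(-0.11400) = 0.74298

0.743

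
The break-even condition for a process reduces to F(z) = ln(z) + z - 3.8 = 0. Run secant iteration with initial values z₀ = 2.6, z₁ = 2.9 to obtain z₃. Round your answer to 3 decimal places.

F(2.6) = -0.24449, F(2.9) = 0.16471
z₂ = 2.90000 − 0.16471·(2.90000 − 2.60000) / (0.16471 − (-0.24449)) = 2.90000 − (0.04941)/(0.40920) = 2.77924
F(2.77924) = 0.00142
z₃ = 2.77924 − 0.00142·(2.77924 − 2.90000) / (0.00142 − 0.16471) = 2.77924 − (-0.00017)/(-0.16329) = 2.77819

2.778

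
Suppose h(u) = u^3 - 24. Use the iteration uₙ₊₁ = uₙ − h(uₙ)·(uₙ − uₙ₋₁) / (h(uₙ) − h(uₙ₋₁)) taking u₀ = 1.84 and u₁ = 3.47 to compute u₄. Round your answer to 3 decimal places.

h(1.84) = -17.77050, h(3.47) = 17.78192
u₂ = 3.47000 − 17.78192·(3.47000 − 1.84000) / (17.78192 − (-17.77050)) = 3.47000 − (28.98453)/(35.55242) = 2.65474
h(2.65474) = -5.29038
u₃ = 2.65474 − (-5.29038)·(2.65474 − 3.47000) / (-5.29038 − 17.78192) = 2.65474 − (4.31304)/(-23.07230) = 2.84167
h(2.84167) = -1.05317
u₄ = 2.84167 − (-1.05317)·(2.84167 − 2.65474) / (-1.05317 − (-5.29038)) = 2.84167 − (-0.19687)/(4.23721) = 2.88814

2.888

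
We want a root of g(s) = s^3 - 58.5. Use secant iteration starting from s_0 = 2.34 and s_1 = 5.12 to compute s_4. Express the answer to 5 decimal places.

3.90174

g(2.34) = -45.6870960, g(5.12) = 75.7177280
s_2 = 5.1200000 − 75.7177280·(5.1200000 − 2.3400000) / (75.7177280 − (-45.6870960)) = 5.1200000 − (210.4952838)/(121.4048240) = 3.3861703
g(3.3861703) = -19.6736642
s_3 = 3.3861703 − (-19.6736642)·(3.3861703 − 5.1200000) / (-19.6736642 − 75.7177280) = 3.3861703 − (34.1107823)/(-95.3913922) = 3.7437580
g(3.7437580) = -6.0285220
s_4 = 3.7437580 − (-6.0285220)·(3.7437580 − 3.3861703) / (-6.0285220 − (-19.6736642)) = 3.7437580 − (-2.1557249)/(13.6451421) = 3.9017428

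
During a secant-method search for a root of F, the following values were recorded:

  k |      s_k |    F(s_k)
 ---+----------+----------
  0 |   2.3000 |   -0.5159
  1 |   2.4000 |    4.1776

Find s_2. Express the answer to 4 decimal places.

2.3110

s_2 = 2.4000 − 4.1776·(2.4000 − 2.3000) / (4.1776 − (-0.5159))
   = 2.4000 − (0.417760)/(4.693500) = 2.310992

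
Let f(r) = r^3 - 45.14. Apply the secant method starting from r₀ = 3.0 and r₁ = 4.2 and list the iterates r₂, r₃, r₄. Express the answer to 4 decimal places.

f(3.0) = -18.140000, f(4.2) = 28.948000
r₂ = 4.200000 − 28.948000·(4.200000 − 3.000000) / (28.948000 − (-18.140000)) = 4.200000 − (34.737600)/(47.088000) = 3.462283
f(3.462283) = -3.636203
r₃ = 3.462283 − (-3.636203)·(3.462283 − 4.200000) / (-3.636203 − 28.948000) = 3.462283 − (2.682487)/(-32.584203) = 3.544608
f(3.544608) = -0.604668
r₄ = 3.544608 − (-0.604668)·(3.544608 − 3.462283) / (-0.604668 − (-3.636203)) = 3.544608 − (-0.049779)/(3.031535) = 3.561029

3.4623, 3.5446, 3.5610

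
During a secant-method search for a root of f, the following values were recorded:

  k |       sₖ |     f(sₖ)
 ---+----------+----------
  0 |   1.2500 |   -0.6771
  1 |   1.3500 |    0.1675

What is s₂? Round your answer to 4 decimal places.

s₂ = 1.3500 − 0.1675·(1.3500 − 1.2500) / (0.1675 − (-0.6771))
   = 1.3500 − (0.016750)/(0.844600) = 1.330168

1.3302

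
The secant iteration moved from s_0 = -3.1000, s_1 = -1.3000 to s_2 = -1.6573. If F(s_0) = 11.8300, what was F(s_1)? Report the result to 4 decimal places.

The secant line through (-3.1000, 11.8300) and (-1.3000, F(s_1)) crosses zero at s_2 = -1.6573.
So (-3.1000, 11.8300), (-1.3000, F(s_1)), (-1.6573, 0) are collinear:
F(s_1) = 11.8300 · (-1.3000 − (-1.6573)) / (-3.1000 − (-1.6573)) = 11.8300 · (0.357300)/(-1.442700) = -2.929825

-2.9298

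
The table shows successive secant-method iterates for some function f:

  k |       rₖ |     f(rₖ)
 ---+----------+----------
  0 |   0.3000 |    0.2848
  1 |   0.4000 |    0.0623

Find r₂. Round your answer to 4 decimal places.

0.4280

r₂ = 0.4000 − 0.0623·(0.4000 − 0.3000) / (0.0623 − 0.2848)
   = 0.4000 − (0.006230)/(-0.222500) = 0.428000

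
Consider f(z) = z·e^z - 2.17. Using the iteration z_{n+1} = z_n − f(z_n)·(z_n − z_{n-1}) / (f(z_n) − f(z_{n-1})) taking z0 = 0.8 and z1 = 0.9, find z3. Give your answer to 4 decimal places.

f(0.8) = -0.389567, f(0.9) = 0.043643
z2 = 0.900000 − 0.043643·(0.900000 − 0.800000) / (0.043643 − (-0.389567)) = 0.900000 − (0.004364)/(0.433210) = 0.889926
f(0.889926) = -0.003076
z3 = 0.889926 − (-0.003076)·(0.889926 − 0.900000) / (-0.003076 − 0.043643) = 0.889926 − (0.000031)/(-0.046719) = 0.890589

0.8906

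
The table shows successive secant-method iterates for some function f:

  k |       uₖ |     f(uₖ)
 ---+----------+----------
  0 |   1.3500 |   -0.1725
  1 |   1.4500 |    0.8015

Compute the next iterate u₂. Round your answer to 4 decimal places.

1.3677

u₂ = 1.4500 − 0.8015·(1.4500 − 1.3500) / (0.8015 − (-0.1725))
   = 1.4500 − (0.080150)/(0.974000) = 1.367710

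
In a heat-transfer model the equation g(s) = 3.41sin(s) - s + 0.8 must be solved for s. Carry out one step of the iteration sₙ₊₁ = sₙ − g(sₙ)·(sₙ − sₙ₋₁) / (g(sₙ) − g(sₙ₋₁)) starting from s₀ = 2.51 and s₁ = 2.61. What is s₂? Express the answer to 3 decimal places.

2.589

g(2.51) = 0.30337, g(2.61) = -0.08145
s₂ = 2.61000 − (-0.08145)·(2.61000 − 2.51000) / (-0.08145 − 0.30337) = 2.61000 − (-0.00814)/(-0.38482) = 2.58883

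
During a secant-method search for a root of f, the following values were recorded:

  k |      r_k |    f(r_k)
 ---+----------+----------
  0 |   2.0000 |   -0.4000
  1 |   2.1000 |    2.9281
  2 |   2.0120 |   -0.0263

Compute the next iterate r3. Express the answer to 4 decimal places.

2.0128

r3 = 2.0120 − (-0.0263)·(2.0120 − 2.1000) / (-0.0263 − 2.9281)
   = 2.0120 − (0.002314)/(-2.954400) = 2.012783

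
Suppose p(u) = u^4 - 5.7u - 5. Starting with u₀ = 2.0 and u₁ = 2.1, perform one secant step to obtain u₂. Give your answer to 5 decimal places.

2.01390

p(2.0) = -0.4000000, p(2.1) = 2.4781000
u₂ = 2.1000000 − 2.4781000·(2.1000000 − 2.0000000) / (2.4781000 − (-0.4000000)) = 2.1000000 − (0.2478100)/(2.8781000) = 2.0138981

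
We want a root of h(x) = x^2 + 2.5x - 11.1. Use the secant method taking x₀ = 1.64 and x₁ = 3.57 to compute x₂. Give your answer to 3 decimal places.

2.199

h(1.64) = -4.31040, h(3.57) = 10.56990
x₂ = 3.57000 − 10.56990·(3.57000 − 1.64000) / (10.56990 − (-4.31040)) = 3.57000 − (20.39991)/(14.88030) = 2.19907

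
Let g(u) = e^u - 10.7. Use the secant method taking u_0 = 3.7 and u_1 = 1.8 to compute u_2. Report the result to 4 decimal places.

g(3.7) = 29.747304, g(1.8) = -4.650353
u_2 = 1.800000 − (-4.650353)·(1.800000 − 3.700000) / (-4.650353 − 29.747304) = 1.800000 − (8.835670)/(-34.397657) = 2.056868

2.0569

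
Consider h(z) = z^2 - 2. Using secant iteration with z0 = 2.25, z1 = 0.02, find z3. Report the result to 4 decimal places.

2.1914

h(2.25) = 3.062500, h(0.02) = -1.999600
z2 = 0.020000 − (-1.999600)·(0.020000 − 2.250000) / (-1.999600 − 3.062500) = 0.020000 − (4.459108)/(-5.062100) = 0.900881
h(0.900881) = -1.188413
z3 = 0.900881 − (-1.188413)·(0.900881 − 0.020000) / (-1.188413 − (-1.999600)) = 0.900881 − (-1.046851)/(0.811187) = 2.191399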